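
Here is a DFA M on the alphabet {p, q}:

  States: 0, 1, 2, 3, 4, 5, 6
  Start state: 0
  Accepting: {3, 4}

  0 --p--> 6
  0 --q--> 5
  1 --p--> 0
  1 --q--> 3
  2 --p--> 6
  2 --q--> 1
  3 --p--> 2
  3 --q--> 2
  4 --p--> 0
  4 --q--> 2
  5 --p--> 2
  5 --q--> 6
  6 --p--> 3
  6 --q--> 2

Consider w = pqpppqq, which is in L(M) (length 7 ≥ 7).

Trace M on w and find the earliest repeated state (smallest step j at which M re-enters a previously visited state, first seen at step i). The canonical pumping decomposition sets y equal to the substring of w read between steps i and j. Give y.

State sequence: 0 -p-> 6 -q-> 2 -p-> 6 -p-> 3 -p-> 2 -q-> 1 -q-> 3
First repeat at step 3: 6 was already visited.

So i = 1, j = 3, giving x = w[0:1] = p, y = w[1:3] = qp, z = w[3:7] = ppqq.
Check: |xy| = 3 ≤ 7 and |y| = 2 ≥ 1. Reading y takes M from 6 back to 6, so every xyⁱz is accepted.

qp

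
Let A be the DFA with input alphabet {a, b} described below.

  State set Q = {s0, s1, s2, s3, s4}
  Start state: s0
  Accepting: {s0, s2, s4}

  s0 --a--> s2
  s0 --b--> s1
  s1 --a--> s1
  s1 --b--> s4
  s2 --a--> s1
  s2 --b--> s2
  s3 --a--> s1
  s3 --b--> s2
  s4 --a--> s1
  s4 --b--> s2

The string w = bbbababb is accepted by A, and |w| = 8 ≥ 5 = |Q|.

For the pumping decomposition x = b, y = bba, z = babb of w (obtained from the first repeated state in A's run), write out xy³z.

bbbabbabbababb

xy^3z = b·bba·bba·bba·babb = bbbabbabbababb.
Reading y = bba takes A from s1 back to s1, so after x·y·y·y the machine is still in s1, and z then leads to the accepting state s2. Hence bbbabbabbababb ∈ L(A).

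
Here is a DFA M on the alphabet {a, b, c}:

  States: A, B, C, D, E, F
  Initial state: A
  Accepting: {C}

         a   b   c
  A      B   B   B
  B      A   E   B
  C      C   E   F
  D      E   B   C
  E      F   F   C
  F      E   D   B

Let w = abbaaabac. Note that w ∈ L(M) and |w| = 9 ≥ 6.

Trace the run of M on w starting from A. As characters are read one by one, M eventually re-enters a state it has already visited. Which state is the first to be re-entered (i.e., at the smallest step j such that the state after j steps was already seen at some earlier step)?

Run of M on w = a b b a a a b a c:
  step 0: A  (start)
  step 1: B  (read a: A→B)
  step 2: E  (read b: B→E)
  step 3: F  (read b: E→F)
  step 4: E  (read a: F→E)   ← first repeat (E seen earlier)
  step 5: F  (read a: E→F)
  step 6: E  (read a: F→E)
  step 7: F  (read b: E→F)
  step 8: E  (read a: F→E)
  step 9: C  (read c: E→C)

The earliest repeat is at step j = 4: M is in E, which it already visited at step i = 2.

E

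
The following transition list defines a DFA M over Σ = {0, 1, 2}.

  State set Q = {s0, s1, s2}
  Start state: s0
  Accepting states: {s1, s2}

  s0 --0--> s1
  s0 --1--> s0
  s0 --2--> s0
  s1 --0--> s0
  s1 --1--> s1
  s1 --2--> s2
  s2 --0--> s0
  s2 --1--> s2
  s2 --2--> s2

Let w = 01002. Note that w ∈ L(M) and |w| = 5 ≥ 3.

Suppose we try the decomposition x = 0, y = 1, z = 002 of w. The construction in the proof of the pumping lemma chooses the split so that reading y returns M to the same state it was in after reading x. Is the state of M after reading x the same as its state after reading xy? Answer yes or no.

Run of M on the first 2 characters of w = 0 1:
  step 0: s0  (start)
  step 1: s1  (read 0: s0→s1)
  step 2: s1  (read 1: s1→s1)

After x (step 1): s1. After xy (step 2): s1.
They match, so y = 1 drives M around a cycle from s1 back to itself; pumping y any number of times keeps M in s1 before reading z, and xyⁱz ∈ L(M) for every i ≥ 0.

yes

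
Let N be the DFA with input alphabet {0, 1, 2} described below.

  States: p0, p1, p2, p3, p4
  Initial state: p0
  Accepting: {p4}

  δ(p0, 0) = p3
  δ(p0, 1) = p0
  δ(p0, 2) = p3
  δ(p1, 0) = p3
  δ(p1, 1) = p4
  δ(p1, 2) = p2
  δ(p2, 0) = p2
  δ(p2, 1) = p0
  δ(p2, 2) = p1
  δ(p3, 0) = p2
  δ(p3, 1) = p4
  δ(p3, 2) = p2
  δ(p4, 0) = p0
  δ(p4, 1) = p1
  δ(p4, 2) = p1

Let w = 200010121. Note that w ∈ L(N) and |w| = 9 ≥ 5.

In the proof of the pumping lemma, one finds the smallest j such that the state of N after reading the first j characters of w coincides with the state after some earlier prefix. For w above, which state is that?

Run of N on w = 2 0 0 0 1 0 1 2 1:
  step 0: p0  (start)
  step 1: p3  (read 2: p0→p3)
  step 2: p2  (read 0: p3→p2)
  step 3: p2  (read 0: p2→p2)   ← first repeat (p2 seen earlier)
  step 4: p2  (read 0: p2→p2)
  step 5: p0  (read 1: p2→p0)
  step 6: p3  (read 0: p0→p3)
  step 7: p4  (read 1: p3→p4)
  step 8: p1  (read 2: p4→p1)
  step 9: p4  (read 1: p1→p4)

The earliest repeat is at step j = 3: N is in p2, which it already visited at step i = 2.
Pumping length from the standard proof: p = 5 (the number of states). The repeated state found above gives |xy| = j ≤ 5 and |y| = j − i ≥ 1.

p2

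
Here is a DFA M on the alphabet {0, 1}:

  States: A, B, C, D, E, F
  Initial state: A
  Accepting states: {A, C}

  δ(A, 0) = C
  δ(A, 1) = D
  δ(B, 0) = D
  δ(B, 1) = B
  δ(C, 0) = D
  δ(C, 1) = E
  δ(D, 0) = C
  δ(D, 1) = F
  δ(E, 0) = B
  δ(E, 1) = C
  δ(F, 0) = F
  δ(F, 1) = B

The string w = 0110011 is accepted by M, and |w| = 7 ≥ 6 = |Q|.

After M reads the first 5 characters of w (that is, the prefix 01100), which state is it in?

Run of M on the first 5 characters of w = 0 1 1 0 0:
  step 0: A  (start)
  step 1: C  (read 0: A→C)
  step 2: E  (read 1: C→E)
  step 3: C  (read 1: E→C)
  step 4: D  (read 0: C→D)
  step 5: C  (read 0: D→C)

After reading 5 characters, M is in state C.

C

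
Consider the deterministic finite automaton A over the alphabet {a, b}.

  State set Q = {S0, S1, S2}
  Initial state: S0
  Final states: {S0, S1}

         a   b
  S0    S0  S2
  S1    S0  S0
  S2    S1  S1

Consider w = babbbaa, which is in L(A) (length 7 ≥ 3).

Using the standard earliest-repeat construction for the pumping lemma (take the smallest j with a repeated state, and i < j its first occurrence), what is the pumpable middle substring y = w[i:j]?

bab

Run of A on w = b a b b b a a:
  step 0: S0  (start)
  step 1: S2  (read b: S0→S2)
  step 2: S1  (read a: S2→S1)
  step 3: S0  (read b: S1→S0)   ← first repeat (S0 seen earlier)
  step 4: S2  (read b: S0→S2)
  step 5: S1  (read b: S2→S1)
  step 6: S0  (read a: S1→S0)
  step 7: S0  (read a: S0→S0)

So i = 0, j = 3, giving x = w[0:0] = ε, y = w[0:3] = bab, z = w[3:7] = bbaa.
Check: |xy| = 3 ≤ 3 and |y| = 3 ≥ 1. Reading y takes A from S0 back to S0, so every xyⁱz is accepted.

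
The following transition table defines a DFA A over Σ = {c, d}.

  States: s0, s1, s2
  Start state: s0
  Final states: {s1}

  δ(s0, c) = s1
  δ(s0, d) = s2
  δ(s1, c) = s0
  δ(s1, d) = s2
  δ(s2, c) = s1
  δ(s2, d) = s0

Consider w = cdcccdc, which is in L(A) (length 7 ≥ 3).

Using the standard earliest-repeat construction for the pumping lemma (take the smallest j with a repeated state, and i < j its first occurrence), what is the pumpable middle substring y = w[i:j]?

dc

Run of A on w = c d c c c d c:
  step 0: s0  (start)
  step 1: s1  (read c: s0→s1)
  step 2: s2  (read d: s1→s2)
  step 3: s1  (read c: s2→s1)   ← first repeat (s1 seen earlier)
  step 4: s0  (read c: s1→s0)
  step 5: s1  (read c: s0→s1)
  step 6: s2  (read d: s1→s2)
  step 7: s1  (read c: s2→s1)

So i = 1, j = 3, giving x = w[0:1] = c, y = w[1:3] = dc, z = w[3:7] = ccdc.
Check: |xy| = 3 ≤ 3 and |y| = 2 ≥ 1. Reading y takes A from s1 back to s1, so every xyⁱz is accepted.
Since A has 3 states, any run of length ≥ 3 visits 3+1 states, so by pigeonhole some state repeats within the first 3 steps — that repeat gives the pumpable loop.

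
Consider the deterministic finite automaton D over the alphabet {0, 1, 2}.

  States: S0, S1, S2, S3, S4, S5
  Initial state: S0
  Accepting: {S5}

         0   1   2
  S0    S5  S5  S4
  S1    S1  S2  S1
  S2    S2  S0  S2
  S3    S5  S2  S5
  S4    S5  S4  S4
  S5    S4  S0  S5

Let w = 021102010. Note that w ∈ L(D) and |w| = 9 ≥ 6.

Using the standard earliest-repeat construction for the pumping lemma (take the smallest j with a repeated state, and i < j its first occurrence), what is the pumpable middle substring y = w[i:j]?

2

Run of D on w = 0 2 1 1 0 2 0 1 0:
  step 0: S0  (start)
  step 1: S5  (read 0: S0→S5)
  step 2: S5  (read 2: S5→S5)   ← first repeat (S5 seen earlier)
  step 3: S0  (read 1: S5→S0)
  step 4: S5  (read 1: S0→S5)
  step 5: S4  (read 0: S5→S4)
  step 6: S4  (read 2: S4→S4)
  step 7: S5  (read 0: S4→S5)
  step 8: S0  (read 1: S5→S0)
  step 9: S5  (read 0: S0→S5)

So i = 1, j = 2, giving x = w[0:1] = 0, y = w[1:2] = 2, z = w[2:9] = 1102010.
Check: |xy| = 2 ≤ 6 and |y| = 1 ≥ 1. Reading y takes D from S5 back to S5, so every xyⁱz is accepted.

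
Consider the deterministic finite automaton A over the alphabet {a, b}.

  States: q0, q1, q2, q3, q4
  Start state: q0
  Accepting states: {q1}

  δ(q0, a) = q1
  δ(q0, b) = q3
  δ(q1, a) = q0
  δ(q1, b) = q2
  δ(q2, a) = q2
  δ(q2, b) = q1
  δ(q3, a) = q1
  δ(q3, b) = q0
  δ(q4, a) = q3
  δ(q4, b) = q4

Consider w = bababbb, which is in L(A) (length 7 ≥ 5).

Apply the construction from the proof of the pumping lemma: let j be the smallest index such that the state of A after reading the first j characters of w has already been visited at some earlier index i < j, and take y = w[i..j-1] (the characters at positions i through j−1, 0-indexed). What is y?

State sequence: q0 -b-> q3 -a-> q1 -b-> q2 -a-> q2 -b-> q1 -b-> q2 -b-> q1
First repeat at step 4: q2 was already visited.

So i = 3, j = 4, giving x = w[0:3] = bab, y = w[3:4] = a, z = w[4:7] = bbb.
Check: |xy| = 4 ≤ 5 and |y| = 1 ≥ 1. Reading y takes A from q2 back to q2, so every xyⁱz is accepted.

a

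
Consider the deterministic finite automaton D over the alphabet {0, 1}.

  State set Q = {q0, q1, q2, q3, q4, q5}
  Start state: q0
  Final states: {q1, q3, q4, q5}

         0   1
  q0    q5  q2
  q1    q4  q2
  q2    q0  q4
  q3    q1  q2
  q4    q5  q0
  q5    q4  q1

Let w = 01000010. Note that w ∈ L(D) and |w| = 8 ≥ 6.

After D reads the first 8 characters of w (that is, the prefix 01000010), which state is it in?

Run of D on the first 8 characters of w = 0 1 0 0 0 0 1 0:
  step 0: q0  (start)
  step 1: q5  (read 0: q0→q5)
  step 2: q1  (read 1: q5→q1)
  step 3: q4  (read 0: q1→q4)
  step 4: q5  (read 0: q4→q5)
  step 5: q4  (read 0: q5→q4)
  step 6: q5  (read 0: q4→q5)
  step 7: q1  (read 1: q5→q1)
  step 8: q4  (read 0: q1→q4)

After reading 8 characters, D is in state q4.

q4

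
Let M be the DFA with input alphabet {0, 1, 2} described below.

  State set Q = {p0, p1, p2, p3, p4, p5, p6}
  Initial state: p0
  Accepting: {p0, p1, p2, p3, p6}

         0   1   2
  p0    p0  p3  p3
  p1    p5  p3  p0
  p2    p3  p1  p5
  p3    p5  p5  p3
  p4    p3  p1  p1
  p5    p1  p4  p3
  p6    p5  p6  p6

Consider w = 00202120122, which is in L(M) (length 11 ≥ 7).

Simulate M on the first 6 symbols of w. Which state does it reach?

State sequence: p0 -0-> p0 -0-> p0 -2-> p3 -0-> p5 -2-> p3 -1-> p5

After reading 6 characters, M is in state p5.

p5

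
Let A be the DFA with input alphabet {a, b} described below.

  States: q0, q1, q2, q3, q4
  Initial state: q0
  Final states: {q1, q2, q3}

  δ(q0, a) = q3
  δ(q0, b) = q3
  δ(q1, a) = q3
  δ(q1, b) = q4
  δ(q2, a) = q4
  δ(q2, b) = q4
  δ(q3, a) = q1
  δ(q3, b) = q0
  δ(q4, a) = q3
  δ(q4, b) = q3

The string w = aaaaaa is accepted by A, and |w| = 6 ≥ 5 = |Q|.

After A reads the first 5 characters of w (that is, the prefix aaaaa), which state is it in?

State sequence: q0 -a-> q3 -a-> q1 -a-> q3 -a-> q1 -a-> q3

After reading 5 characters, A is in state q3.

q3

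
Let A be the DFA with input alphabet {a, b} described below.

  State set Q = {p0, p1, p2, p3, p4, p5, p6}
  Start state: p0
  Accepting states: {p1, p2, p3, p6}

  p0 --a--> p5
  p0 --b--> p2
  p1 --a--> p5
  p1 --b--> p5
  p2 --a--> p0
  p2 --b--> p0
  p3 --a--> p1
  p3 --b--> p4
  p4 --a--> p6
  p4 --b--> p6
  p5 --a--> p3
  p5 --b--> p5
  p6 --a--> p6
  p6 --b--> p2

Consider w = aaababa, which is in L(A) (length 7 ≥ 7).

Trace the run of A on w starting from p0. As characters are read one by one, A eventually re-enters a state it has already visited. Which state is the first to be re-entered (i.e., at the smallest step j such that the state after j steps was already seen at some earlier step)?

State sequence: p0 -a-> p5 -a-> p3 -a-> p1 -b-> p5 -a-> p3 -b-> p4 -a-> p6
First repeat at step 4: p5 was already visited.

The earliest repeat is at step j = 4: A is in p5, which it already visited at step i = 1.
Pumping length from the standard proof: p = 7 (the number of states). The repeated state found above gives |xy| = j ≤ 7 and |y| = j − i ≥ 1.

p5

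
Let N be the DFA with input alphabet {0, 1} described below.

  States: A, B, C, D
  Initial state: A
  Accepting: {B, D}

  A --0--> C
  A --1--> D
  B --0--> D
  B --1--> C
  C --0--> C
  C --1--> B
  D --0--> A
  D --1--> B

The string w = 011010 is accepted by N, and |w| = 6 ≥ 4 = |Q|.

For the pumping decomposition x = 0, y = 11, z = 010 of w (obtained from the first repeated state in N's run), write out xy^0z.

xy⁰z = xz = 0·010 = 0010.
Reading y = 11 takes N from C back to C, so after x the machine is still in C, and z then leads to the accepting state D. Hence 0010 ∈ L(N).

0010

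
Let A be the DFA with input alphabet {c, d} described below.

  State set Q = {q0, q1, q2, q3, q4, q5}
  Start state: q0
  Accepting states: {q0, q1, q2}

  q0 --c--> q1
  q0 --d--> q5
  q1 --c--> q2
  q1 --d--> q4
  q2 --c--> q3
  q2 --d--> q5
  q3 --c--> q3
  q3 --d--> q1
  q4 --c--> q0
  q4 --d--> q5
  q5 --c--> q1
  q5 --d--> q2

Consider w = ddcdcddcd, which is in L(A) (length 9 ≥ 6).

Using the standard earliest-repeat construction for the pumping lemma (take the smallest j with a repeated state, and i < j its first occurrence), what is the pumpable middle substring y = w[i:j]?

State sequence: q0 -d-> q5 -d-> q2 -c-> q3 -d-> q1 -c-> q2 -d-> q5 -d-> q2 -c-> q3 -d-> q1
First repeat at step 5: q2 was already visited.

So i = 2, j = 5, giving x = w[0:2] = dd, y = w[2:5] = cdc, z = w[5:9] = ddcd.
Check: |xy| = 5 ≤ 6 and |y| = 3 ≥ 1. Reading y takes A from q2 back to q2, so every xyⁱz is accepted.

cdc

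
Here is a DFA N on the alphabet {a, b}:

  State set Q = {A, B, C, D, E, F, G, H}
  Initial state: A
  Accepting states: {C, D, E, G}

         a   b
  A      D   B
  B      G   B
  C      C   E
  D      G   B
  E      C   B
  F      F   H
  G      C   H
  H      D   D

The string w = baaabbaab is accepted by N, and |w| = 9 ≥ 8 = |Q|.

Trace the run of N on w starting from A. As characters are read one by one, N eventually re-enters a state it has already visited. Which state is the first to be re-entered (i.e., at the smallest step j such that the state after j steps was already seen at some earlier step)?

C

Run of N on w = b a a a b b a a b:
  step 0: A  (start)
  step 1: B  (read b: A→B)
  step 2: G  (read a: B→G)
  step 3: C  (read a: G→C)
  step 4: C  (read a: C→C)   ← first repeat (C seen earlier)
  step 5: E  (read b: C→E)
  step 6: B  (read b: E→B)
  step 7: G  (read a: B→G)
  step 8: C  (read a: G→C)
  step 9: E  (read b: C→E)

The earliest repeat is at step j = 4: N is in C, which it already visited at step i = 3.
Pumping length from the standard proof: p = 8 (the number of states). The repeated state found above gives |xy| = j ≤ 8 and |y| = j − i ≥ 1.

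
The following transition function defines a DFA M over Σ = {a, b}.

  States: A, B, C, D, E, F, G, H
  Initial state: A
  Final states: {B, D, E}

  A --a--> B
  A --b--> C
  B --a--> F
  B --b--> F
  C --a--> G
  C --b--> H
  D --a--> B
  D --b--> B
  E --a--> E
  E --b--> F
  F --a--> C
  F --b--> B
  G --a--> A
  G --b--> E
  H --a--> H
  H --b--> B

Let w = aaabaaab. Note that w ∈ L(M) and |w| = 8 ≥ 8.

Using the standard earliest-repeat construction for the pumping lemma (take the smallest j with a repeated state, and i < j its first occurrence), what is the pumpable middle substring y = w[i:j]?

State sequence: A -a-> B -a-> F -a-> C -b-> H -a-> H -a-> H -a-> H -b-> B
First repeat at step 5: H was already visited.

So i = 4, j = 5, giving x = w[0:4] = aaab, y = w[4:5] = a, z = w[5:8] = aab.
Check: |xy| = 5 ≤ 8 and |y| = 1 ≥ 1. Reading y takes M from H back to H, so every xyⁱz is accepted.
The DFA has 8 states, so the proof of the pumping lemma guarantees a repeated state among the first 8+1 visited; the segment between the two visits is the pumpable y.

a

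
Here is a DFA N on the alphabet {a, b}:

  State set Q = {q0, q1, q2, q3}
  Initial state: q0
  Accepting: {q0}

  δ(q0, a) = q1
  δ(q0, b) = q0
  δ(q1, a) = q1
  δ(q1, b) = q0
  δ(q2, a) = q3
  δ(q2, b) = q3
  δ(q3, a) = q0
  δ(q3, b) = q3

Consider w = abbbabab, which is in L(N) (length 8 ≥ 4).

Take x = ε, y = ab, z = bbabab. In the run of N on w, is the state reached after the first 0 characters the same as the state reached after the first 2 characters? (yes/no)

yes

State sequence: q0 -a-> q1 -b-> q0

After x (step 0): q0. After xy (step 2): q0.
They match, so y = ab drives N around a cycle from q0 back to itself; pumping y any number of times keeps N in q0 before reading z, and xyⁱz ∈ L(N) for every i ≥ 0.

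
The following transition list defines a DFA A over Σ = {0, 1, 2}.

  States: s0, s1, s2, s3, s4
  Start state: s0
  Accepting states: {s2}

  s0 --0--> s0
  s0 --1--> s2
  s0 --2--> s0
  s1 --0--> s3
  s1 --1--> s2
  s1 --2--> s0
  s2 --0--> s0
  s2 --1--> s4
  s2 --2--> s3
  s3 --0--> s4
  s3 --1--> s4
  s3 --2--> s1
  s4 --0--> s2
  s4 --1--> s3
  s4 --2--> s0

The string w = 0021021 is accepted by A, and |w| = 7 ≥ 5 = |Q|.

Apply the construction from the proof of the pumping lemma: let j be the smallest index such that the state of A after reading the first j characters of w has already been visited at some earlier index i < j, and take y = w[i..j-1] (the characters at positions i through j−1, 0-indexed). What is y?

Run of A on w = 0 0 2 1 0 2 1:
  step 0: s0  (start)
  step 1: s0  (read 0: s0→s0)   ← first repeat (s0 seen earlier)
  step 2: s0  (read 0: s0→s0)
  step 3: s0  (read 2: s0→s0)
  step 4: s2  (read 1: s0→s2)
  step 5: s0  (read 0: s2→s0)
  step 6: s0  (read 2: s0→s0)
  step 7: s2  (read 1: s0→s2)

So i = 0, j = 1, giving x = w[0:0] = ε, y = w[0:1] = 0, z = w[1:7] = 021021.
Check: |xy| = 1 ≤ 5 and |y| = 1 ≥ 1. Reading y takes A from s0 back to s0, so every xyⁱz is accepted.
With |Q| = 5, pigeonhole forces a state repeat no later than step 5; the substring read between the first and second visits to that state can be pumped.

0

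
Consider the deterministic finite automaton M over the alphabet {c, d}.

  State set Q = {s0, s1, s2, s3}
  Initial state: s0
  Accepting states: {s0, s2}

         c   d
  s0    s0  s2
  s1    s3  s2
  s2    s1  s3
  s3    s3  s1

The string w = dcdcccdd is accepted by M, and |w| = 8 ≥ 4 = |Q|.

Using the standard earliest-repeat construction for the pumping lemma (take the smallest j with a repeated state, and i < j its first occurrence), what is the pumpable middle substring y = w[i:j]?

cd

Run of M on w = d c d c c c d d:
  step 0: s0  (start)
  step 1: s2  (read d: s0→s2)
  step 2: s1  (read c: s2→s1)
  step 3: s2  (read d: s1→s2)   ← first repeat (s2 seen earlier)
  step 4: s1  (read c: s2→s1)
  step 5: s3  (read c: s1→s3)
  step 6: s3  (read c: s3→s3)
  step 7: s1  (read d: s3→s1)
  step 8: s2  (read d: s1→s2)

So i = 1, j = 3, giving x = w[0:1] = d, y = w[1:3] = cd, z = w[3:8] = cccdd.
Check: |xy| = 3 ≤ 4 and |y| = 2 ≥ 1. Reading y takes M from s2 back to s2, so every xyⁱz is accepted.
The DFA has 4 states, so the proof of the pumping lemma guarantees a repeated state among the first 4+1 visited; the segment between the two visits is the pumpable y.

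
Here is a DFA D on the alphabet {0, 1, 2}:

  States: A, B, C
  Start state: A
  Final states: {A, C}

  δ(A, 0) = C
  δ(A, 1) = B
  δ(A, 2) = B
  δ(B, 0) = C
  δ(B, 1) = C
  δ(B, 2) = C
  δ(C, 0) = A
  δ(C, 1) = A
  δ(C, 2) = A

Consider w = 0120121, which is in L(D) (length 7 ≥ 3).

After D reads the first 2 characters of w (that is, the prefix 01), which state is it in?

State sequence: A -0-> C -1-> A

After reading 2 characters, D is in state A.
(This kind of state-tracing is the core of the pumping-lemma construction: with 3 states, pigeonhole forces a repeat within the first 3 steps.)

A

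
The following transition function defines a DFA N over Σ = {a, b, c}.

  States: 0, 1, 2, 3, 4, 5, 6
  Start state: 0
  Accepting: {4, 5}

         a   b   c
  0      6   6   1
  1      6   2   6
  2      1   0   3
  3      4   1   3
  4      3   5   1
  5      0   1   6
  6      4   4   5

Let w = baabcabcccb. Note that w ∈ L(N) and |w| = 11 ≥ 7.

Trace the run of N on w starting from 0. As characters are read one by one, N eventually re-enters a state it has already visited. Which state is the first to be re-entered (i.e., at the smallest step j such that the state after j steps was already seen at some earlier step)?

6

State sequence: 0 -b-> 6 -a-> 4 -a-> 3 -b-> 1 -c-> 6 -a-> 4 -b-> 5 -c-> 6 -c-> 5 -c-> 6 -b-> 4
First repeat at step 5: 6 was already visited.

The earliest repeat is at step j = 5: N is in 6, which it already visited at step i = 1.
With |Q| = 7, pigeonhole forces a state repeat no later than step 7; the substring read between the first and second visits to that state can be pumped.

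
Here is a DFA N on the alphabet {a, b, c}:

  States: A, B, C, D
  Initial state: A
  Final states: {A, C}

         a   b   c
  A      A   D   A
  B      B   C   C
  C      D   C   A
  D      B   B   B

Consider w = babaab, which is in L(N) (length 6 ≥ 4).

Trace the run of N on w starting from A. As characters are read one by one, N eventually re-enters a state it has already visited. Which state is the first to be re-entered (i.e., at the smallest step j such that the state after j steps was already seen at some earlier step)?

Run of N on w = b a b a a b:
  step 0: A  (start)
  step 1: D  (read b: A→D)
  step 2: B  (read a: D→B)
  step 3: C  (read b: B→C)
  step 4: D  (read a: C→D)   ← first repeat (D seen earlier)
  step 5: B  (read a: D→B)
  step 6: C  (read b: B→C)

The earliest repeat is at step j = 4: N is in D, which it already visited at step i = 1.
Since N has 4 states, any run of length ≥ 4 visits 4+1 states, so by pigeonhole some state repeats within the first 4 steps — that repeat gives the pumpable loop.

D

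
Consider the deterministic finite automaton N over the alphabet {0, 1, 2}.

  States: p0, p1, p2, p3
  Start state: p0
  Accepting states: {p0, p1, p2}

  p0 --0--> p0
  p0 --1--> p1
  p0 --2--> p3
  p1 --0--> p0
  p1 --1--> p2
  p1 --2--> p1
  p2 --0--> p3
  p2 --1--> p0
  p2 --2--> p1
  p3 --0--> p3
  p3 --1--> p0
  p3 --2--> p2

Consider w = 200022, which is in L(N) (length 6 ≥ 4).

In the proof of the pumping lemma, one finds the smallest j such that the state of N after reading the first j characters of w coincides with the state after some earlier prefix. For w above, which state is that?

Run of N on w = 2 0 0 0 2 2:
  step 0: p0  (start)
  step 1: p3  (read 2: p0→p3)
  step 2: p3  (read 0: p3→p3)   ← first repeat (p3 seen earlier)
  step 3: p3  (read 0: p3→p3)
  step 4: p3  (read 0: p3→p3)
  step 5: p2  (read 2: p3→p2)
  step 6: p1  (read 2: p2→p1)

The earliest repeat is at step j = 2: N is in p3, which it already visited at step i = 1.
Since N has 4 states, any run of length ≥ 4 visits 4+1 states, so by pigeonhole some state repeats within the first 4 steps — that repeat gives the pumpable loop.

p3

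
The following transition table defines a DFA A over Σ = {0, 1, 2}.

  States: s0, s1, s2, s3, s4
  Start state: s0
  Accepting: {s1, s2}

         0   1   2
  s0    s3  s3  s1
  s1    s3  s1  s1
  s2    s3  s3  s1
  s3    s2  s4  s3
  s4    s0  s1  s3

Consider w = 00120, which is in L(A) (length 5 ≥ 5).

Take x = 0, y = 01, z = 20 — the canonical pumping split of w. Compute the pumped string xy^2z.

xy^2z = 0·01·01·20 = 0010120.
Reading y = 01 takes A from s3 back to s3, so after x·y·y the machine is still in s3, and z then leads to the accepting state s2. Hence 0010120 ∈ L(A).

0010120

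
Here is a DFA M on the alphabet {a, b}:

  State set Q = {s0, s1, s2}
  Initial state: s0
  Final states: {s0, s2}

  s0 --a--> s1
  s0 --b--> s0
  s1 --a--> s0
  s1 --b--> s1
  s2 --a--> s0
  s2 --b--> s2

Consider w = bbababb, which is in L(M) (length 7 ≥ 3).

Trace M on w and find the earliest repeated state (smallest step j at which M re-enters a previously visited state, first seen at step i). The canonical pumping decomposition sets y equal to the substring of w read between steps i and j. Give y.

b

State sequence: s0 -b-> s0 -b-> s0 -a-> s1 -b-> s1 -a-> s0 -b-> s0 -b-> s0
First repeat at step 1: s0 was already visited.

So i = 0, j = 1, giving x = w[0:0] = ε, y = w[0:1] = b, z = w[1:7] = bababb.
Check: |xy| = 1 ≤ 3 and |y| = 1 ≥ 1. Reading y takes M from s0 back to s0, so every xyⁱz is accepted.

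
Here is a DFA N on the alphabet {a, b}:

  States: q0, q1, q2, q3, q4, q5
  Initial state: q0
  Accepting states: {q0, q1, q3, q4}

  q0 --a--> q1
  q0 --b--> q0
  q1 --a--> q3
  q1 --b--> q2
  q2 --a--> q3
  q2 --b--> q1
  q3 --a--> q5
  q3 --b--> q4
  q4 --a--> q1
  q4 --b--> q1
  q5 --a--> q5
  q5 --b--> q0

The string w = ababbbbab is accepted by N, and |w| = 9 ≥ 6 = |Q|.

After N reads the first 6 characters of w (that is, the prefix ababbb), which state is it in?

State sequence: q0 -a-> q1 -b-> q2 -a-> q3 -b-> q4 -b-> q1 -b-> q2

After reading 6 characters, N is in state q2.

q2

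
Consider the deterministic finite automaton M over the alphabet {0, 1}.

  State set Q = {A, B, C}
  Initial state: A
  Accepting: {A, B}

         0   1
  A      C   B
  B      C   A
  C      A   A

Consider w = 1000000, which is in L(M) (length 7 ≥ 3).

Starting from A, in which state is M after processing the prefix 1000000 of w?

A

State sequence: A -1-> B -0-> C -0-> A -0-> C -0-> A -0-> C -0-> A

After reading 7 characters, M is in state A.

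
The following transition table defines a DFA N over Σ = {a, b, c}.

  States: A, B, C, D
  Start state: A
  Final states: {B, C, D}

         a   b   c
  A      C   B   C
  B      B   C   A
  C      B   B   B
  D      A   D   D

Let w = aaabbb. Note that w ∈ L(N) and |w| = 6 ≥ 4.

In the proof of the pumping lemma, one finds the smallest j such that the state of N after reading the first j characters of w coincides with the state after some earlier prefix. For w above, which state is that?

B

State sequence: A -a-> C -a-> B -a-> B -b-> C -b-> B -b-> C
First repeat at step 3: B was already visited.

The earliest repeat is at step j = 3: N is in B, which it already visited at step i = 2.
The DFA has 4 states, so the proof of the pumping lemma guarantees a repeated state among the first 4+1 visited; the segment between the two visits is the pumpable y.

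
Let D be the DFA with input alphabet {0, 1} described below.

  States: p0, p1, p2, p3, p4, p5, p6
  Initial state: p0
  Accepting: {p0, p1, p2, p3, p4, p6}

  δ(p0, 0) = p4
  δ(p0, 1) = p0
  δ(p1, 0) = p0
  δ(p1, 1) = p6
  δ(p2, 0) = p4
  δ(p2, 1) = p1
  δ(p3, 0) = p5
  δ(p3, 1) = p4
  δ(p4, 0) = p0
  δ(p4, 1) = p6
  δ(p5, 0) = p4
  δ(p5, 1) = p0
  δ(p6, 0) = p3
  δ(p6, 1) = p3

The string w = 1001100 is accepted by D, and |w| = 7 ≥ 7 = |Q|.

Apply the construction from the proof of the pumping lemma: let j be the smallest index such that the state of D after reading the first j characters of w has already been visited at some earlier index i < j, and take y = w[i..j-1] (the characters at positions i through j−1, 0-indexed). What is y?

1

Run of D on w = 1 0 0 1 1 0 0:
  step 0: p0  (start)
  step 1: p0  (read 1: p0→p0)   ← first repeat (p0 seen earlier)
  step 2: p4  (read 0: p0→p4)
  step 3: p0  (read 0: p4→p0)
  step 4: p0  (read 1: p0→p0)
  step 5: p0  (read 1: p0→p0)
  step 6: p4  (read 0: p0→p4)
  step 7: p0  (read 0: p4→p0)

So i = 0, j = 1, giving x = w[0:0] = ε, y = w[0:1] = 1, z = w[1:7] = 001100.
Check: |xy| = 1 ≤ 7 and |y| = 1 ≥ 1. Reading y takes D from p0 back to p0, so every xyⁱz is accepted.
With |Q| = 7, pigeonhole forces a state repeat no later than step 7; the substring read between the first and second visits to that state can be pumped.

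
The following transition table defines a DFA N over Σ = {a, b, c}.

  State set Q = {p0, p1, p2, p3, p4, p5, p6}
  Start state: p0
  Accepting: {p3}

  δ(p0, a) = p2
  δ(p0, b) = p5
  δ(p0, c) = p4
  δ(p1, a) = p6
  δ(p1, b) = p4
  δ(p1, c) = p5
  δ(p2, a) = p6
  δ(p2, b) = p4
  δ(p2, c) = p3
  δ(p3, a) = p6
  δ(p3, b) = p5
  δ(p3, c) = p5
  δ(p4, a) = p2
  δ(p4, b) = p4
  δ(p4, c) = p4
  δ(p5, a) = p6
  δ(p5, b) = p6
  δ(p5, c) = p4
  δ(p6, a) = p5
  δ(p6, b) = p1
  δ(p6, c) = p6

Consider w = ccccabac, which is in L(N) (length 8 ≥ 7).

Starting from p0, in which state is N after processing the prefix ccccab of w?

State sequence: p0 -c-> p4 -c-> p4 -c-> p4 -c-> p4 -a-> p2 -b-> p4

After reading 6 characters, N is in state p4.
(This kind of state-tracing is the core of the pumping-lemma construction: with 7 states, pigeonhole forces a repeat within the first 7 steps.)

p4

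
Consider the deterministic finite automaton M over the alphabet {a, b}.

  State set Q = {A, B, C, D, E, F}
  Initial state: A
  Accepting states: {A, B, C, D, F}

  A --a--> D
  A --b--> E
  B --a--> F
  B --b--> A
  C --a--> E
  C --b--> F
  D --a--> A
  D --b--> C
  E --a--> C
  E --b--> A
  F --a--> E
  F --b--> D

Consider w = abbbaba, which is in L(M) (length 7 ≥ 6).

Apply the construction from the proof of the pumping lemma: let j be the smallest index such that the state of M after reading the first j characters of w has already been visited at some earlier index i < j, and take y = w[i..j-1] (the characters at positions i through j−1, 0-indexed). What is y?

State sequence: A -a-> D -b-> C -b-> F -b-> D -a-> A -b-> E -a-> C
First repeat at step 4: D was already visited.

So i = 1, j = 4, giving x = w[0:1] = a, y = w[1:4] = bbb, z = w[4:7] = aba.
Check: |xy| = 4 ≤ 6 and |y| = 3 ≥ 1. Reading y takes M from D back to D, so every xyⁱz is accepted.
With |Q| = 6, pigeonhole forces a state repeat no later than step 6; the substring read between the first and second visits to that state can be pumped.

bbb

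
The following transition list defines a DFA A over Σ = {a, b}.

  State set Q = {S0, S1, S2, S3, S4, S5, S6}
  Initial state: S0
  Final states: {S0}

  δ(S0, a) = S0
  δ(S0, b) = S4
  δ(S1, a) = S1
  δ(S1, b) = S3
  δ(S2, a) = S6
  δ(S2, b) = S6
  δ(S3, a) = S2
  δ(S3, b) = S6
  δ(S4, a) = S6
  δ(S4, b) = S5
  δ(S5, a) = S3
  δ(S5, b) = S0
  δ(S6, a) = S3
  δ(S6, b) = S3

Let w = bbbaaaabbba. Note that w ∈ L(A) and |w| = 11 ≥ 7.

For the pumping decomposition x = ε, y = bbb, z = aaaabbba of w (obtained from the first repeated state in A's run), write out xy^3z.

xy^3z = ε·bbb·bbb·bbb·aaaabbba = bbbbbbbbbaaaabbba.
Reading y = bbb takes A from S0 back to S0, so after x·y·y·y the machine is still in S0, and z then leads to the accepting state S0. Hence bbbbbbbbbaaaabbba ∈ L(A).

bbbbbbbbbaaaabbba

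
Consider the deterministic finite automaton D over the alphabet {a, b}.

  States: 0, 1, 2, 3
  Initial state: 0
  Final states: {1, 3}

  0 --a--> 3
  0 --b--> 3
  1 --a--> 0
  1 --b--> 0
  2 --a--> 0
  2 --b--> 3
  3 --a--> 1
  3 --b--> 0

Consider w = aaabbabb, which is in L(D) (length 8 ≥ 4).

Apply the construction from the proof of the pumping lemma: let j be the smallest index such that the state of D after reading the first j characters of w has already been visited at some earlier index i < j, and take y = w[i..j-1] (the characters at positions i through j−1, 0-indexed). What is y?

State sequence: 0 -a-> 3 -a-> 1 -a-> 0 -b-> 3 -b-> 0 -a-> 3 -b-> 0 -b-> 3
First repeat at step 3: 0 was already visited.

So i = 0, j = 3, giving x = w[0:0] = ε, y = w[0:3] = aaa, z = w[3:8] = bbabb.
Check: |xy| = 3 ≤ 4 and |y| = 3 ≥ 1. Reading y takes D from 0 back to 0, so every xyⁱz is accepted.

aaa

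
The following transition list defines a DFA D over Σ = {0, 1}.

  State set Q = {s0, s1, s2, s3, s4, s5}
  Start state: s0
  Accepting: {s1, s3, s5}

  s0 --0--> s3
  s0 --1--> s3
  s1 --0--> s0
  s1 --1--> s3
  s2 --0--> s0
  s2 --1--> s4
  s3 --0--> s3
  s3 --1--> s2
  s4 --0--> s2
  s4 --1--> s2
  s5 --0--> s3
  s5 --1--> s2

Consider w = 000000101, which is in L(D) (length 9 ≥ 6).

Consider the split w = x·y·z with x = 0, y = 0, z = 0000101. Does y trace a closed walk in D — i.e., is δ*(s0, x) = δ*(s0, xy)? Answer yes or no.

State sequence: s0 -0-> s3 -0-> s3

After x (step 1): s3. After xy (step 2): s3.
They match, so y = 0 drives D around a cycle from s3 back to itself; pumping y any number of times keeps D in s3 before reading z, and xyⁱz ∈ L(D) for every i ≥ 0.

yes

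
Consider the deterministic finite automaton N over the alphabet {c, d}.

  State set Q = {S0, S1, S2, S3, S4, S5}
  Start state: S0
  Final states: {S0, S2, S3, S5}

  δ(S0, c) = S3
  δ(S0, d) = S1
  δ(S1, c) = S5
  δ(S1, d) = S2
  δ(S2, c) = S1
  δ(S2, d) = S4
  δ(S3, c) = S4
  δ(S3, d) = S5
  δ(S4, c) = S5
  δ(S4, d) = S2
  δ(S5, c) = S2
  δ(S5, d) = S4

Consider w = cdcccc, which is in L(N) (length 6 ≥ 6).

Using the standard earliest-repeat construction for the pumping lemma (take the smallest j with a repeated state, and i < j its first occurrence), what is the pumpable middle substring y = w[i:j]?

Run of N on w = c d c c c c:
  step 0: S0  (start)
  step 1: S3  (read c: S0→S3)
  step 2: S5  (read d: S3→S5)
  step 3: S2  (read c: S5→S2)
  step 4: S1  (read c: S2→S1)
  step 5: S5  (read c: S1→S5)   ← first repeat (S5 seen earlier)
  step 6: S2  (read c: S5→S2)

So i = 2, j = 5, giving x = w[0:2] = cd, y = w[2:5] = ccc, z = w[5:6] = c.
Check: |xy| = 5 ≤ 6 and |y| = 3 ≥ 1. Reading y takes N from S5 back to S5, so every xyⁱz is accepted.

ccc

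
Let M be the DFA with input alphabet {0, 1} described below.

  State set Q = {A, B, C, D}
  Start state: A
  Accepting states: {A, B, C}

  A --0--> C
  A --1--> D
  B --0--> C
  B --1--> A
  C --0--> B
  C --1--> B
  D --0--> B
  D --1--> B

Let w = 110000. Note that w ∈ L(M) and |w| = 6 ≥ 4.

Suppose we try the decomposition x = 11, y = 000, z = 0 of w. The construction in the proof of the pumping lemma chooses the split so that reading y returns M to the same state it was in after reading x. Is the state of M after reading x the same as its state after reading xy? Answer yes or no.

Run of M on the first 5 characters of w = 1 1 0 0 0:
  step 0: A  (start)
  step 1: D  (read 1: A→D)
  step 2: B  (read 1: D→B)
  step 3: C  (read 0: B→C)
  step 4: B  (read 0: C→B)
  step 5: C  (read 0: B→C)

After x (step 2): B. After xy (step 5): C.
They differ (B ≠ C), so y is not a cycle from the state after x; this split is not the one the pumping-lemma construction produces, and pumping y need not keep the string in L(M).

no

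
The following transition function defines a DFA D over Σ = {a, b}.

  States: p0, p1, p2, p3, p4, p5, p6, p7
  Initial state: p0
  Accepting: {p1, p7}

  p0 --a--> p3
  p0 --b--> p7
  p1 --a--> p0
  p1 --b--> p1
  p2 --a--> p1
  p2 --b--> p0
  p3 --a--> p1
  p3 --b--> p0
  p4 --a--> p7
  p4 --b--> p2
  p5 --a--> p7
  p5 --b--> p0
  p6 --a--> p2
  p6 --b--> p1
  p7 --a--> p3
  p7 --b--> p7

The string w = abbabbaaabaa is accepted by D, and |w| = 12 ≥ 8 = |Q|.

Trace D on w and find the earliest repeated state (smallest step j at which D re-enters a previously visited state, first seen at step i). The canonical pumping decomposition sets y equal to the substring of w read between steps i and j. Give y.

Run of D on w = a b b a b b a a a b a a:
  step 0: p0  (start)
  step 1: p3  (read a: p0→p3)
  step 2: p0  (read b: p3→p0)   ← first repeat (p0 seen earlier)
  step 3: p7  (read b: p0→p7)
  step 4: p3  (read a: p7→p3)
  step 5: p0  (read b: p3→p0)
  step 6: p7  (read b: p0→p7)
  step 7: p3  (read a: p7→p3)
  step 8: p1  (read a: p3→p1)
  step 9: p0  (read a: p1→p0)
  step 10: p7  (read b: p0→p7)
  step 11: p3  (read a: p7→p3)
  step 12: p1  (read a: p3→p1)

So i = 0, j = 2, giving x = w[0:0] = ε, y = w[0:2] = ab, z = w[2:12] = babbaaabaa.
Check: |xy| = 2 ≤ 8 and |y| = 2 ≥ 1. Reading y takes D from p0 back to p0, so every xyⁱz is accepted.
With |Q| = 8, pigeonhole forces a state repeat no later than step 8; the substring read between the first and second visits to that state can be pumped.

ab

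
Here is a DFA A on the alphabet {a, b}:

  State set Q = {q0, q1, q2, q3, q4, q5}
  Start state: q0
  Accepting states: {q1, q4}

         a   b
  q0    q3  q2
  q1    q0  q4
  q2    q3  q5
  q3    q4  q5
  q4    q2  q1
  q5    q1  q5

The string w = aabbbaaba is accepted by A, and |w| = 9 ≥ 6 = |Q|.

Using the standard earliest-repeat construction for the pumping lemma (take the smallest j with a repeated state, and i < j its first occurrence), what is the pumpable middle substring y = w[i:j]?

State sequence: q0 -a-> q3 -a-> q4 -b-> q1 -b-> q4 -b-> q1 -a-> q0 -a-> q3 -b-> q5 -a-> q1
First repeat at step 4: q4 was already visited.

So i = 2, j = 4, giving x = w[0:2] = aa, y = w[2:4] = bb, z = w[4:9] = baaba.
Check: |xy| = 4 ≤ 6 and |y| = 2 ≥ 1. Reading y takes A from q4 back to q4, so every xyⁱz is accepted.
With |Q| = 6, pigeonhole forces a state repeat no later than step 6; the substring read between the first and second visits to that state can be pumped.

bb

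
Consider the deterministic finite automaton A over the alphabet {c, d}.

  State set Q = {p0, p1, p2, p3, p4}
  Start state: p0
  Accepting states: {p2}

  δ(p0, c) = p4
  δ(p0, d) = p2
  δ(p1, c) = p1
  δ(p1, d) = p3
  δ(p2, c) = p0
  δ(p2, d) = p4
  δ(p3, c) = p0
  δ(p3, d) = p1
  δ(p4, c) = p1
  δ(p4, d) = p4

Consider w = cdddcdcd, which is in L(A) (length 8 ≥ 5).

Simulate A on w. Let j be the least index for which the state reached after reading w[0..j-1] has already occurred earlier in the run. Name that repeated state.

State sequence: p0 -c-> p4 -d-> p4 -d-> p4 -d-> p4 -c-> p1 -d-> p3 -c-> p0 -d-> p2
First repeat at step 2: p4 was already visited.

The earliest repeat is at step j = 2: A is in p4, which it already visited at step i = 1.

p4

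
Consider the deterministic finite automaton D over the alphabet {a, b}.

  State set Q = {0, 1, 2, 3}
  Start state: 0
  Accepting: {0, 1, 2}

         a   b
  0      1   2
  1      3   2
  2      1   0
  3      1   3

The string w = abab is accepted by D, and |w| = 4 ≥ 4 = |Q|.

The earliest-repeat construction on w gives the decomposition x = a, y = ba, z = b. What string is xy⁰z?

ab

xy⁰z = xz = a·b = ab.
Reading y = ba takes D from 1 back to 1, so after x the machine is still in 1, and z then leads to the accepting state 2. Hence ab ∈ L(D).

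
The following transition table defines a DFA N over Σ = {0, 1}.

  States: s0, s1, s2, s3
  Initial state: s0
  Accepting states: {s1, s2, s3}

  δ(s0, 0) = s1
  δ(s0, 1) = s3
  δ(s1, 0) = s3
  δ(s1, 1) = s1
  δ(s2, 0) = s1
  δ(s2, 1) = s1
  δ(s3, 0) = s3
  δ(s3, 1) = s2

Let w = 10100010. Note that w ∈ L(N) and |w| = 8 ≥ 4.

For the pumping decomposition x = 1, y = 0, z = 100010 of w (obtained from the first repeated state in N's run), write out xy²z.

100100010

xy^2z = 1·0·0·100010 = 100100010.
Reading y = 0 takes N from s3 back to s3, so after x·y·y the machine is still in s3, and z then leads to the accepting state s1. Hence 100100010 ∈ L(N).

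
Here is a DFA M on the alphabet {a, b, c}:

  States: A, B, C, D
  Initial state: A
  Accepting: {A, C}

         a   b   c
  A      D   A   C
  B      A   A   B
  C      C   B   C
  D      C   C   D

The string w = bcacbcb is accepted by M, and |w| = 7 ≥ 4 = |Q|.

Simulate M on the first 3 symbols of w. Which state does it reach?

State sequence: A -b-> A -c-> C -a-> C

After reading 3 characters, M is in state C.
(This kind of state-tracing is the core of the pumping-lemma construction: with 4 states, pigeonhole forces a repeat within the first 4 steps.)

C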